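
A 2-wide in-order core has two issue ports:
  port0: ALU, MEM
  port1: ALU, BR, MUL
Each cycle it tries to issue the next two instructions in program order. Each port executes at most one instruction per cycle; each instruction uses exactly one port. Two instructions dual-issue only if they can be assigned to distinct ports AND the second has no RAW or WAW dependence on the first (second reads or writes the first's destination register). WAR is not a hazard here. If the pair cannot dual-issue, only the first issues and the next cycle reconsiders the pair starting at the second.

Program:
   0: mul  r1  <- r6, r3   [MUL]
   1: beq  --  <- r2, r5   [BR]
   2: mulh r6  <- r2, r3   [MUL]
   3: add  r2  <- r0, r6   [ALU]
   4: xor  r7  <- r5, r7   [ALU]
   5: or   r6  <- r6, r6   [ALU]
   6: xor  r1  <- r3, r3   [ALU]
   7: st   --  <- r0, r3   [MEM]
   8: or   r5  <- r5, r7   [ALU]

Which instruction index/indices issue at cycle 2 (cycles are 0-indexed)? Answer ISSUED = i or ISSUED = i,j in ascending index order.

ISSUED = 2

[0] i0  mul  -- no-port MUL/BR
[1] i1  beq  -- no-port BR/MUL
[2] i2  mulh  -- RAW r6
[3] i3&i4  add xor  -- 2-wide
[4] i5&i6  or xor  -- 2-wide
[5] i7&i8  st or  -- 2-wide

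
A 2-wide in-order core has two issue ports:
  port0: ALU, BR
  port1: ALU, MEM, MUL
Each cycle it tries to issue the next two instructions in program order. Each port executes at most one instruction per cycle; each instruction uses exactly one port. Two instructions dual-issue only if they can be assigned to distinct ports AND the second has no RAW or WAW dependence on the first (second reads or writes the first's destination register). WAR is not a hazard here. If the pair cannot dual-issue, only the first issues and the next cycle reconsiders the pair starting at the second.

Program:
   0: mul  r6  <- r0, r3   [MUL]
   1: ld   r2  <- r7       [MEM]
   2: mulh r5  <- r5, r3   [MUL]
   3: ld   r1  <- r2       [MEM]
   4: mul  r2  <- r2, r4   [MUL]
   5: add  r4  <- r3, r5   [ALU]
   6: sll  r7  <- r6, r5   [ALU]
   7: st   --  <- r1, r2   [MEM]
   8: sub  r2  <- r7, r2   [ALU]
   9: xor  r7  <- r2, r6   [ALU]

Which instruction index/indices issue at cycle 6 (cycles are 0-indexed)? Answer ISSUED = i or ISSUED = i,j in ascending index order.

0. mul.MUL @i0  | no-port MUL/MEM
1. ld.MEM @i1  | no-port MEM/MUL
2. mulh.MUL @i2  | no-port MUL/MEM
3. ld.MEM @i3  | no-port MEM/MUL
4. mul.MUL/add.ALU @i4/i5  | dual
5. sll.ALU/st.MEM @i6/i7  | dual
6. sub.ALU @i8  | RAW r2
7. xor.ALU @i9  | tail

ISSUED = 8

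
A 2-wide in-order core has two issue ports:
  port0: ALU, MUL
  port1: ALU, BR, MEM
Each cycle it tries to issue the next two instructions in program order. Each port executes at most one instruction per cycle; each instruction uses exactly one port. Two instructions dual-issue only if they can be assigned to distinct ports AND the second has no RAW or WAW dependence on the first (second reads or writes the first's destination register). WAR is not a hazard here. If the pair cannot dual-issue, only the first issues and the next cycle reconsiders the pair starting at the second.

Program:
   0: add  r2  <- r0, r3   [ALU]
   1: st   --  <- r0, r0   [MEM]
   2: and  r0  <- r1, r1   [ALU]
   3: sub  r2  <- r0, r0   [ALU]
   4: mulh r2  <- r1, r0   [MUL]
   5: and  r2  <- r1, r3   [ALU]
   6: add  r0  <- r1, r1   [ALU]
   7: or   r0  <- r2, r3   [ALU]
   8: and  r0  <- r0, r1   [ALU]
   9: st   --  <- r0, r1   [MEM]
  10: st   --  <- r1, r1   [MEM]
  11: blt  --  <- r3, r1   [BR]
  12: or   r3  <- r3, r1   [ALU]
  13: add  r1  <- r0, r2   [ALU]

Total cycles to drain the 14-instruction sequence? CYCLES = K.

CYCLES = 11

#0 head=0: add/st i0&i1 dual
#1 head=2: and i2 RAW r0
#2 head=3: sub i3 WAW r2
#3 head=4: mulh i4 WAW r2
#4 head=5: and/add i5&i6 dual
#5 head=7: or i7 RAW+WAW r0
#6 head=8: and i8 RAW r0
#7 head=9: st i9 no-port MEM/MEM
#8 head=10: st i10 no-port MEM/BR
#9 head=11: blt/or i11&i12 dual
#10 head=13: add i13 tail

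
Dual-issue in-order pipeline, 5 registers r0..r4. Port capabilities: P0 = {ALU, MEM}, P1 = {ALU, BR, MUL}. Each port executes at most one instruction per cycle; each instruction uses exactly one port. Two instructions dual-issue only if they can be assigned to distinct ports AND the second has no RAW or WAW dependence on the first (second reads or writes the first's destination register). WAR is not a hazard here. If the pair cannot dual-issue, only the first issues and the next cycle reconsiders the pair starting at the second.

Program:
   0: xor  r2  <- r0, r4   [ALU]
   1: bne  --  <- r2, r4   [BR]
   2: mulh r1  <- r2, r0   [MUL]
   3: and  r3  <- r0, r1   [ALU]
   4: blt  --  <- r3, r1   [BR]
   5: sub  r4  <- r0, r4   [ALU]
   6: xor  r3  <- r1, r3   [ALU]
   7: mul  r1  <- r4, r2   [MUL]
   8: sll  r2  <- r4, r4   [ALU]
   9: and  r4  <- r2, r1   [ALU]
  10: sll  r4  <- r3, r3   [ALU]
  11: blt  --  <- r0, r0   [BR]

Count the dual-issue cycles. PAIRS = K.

PAIRS = 3

0. xor @i0  | RAW r2
1. bne @i1  | no-port BR/MUL
2. mulh @i2  | RAW r1
3. and @i3  | RAW r3
4. blt/sub @i4,i5  | pair
5. xor/mul @i6,i7  | pair
6. sll @i8  | RAW r2
7. and @i9  | WAW r4
8. sll/blt @i10,i11  | pair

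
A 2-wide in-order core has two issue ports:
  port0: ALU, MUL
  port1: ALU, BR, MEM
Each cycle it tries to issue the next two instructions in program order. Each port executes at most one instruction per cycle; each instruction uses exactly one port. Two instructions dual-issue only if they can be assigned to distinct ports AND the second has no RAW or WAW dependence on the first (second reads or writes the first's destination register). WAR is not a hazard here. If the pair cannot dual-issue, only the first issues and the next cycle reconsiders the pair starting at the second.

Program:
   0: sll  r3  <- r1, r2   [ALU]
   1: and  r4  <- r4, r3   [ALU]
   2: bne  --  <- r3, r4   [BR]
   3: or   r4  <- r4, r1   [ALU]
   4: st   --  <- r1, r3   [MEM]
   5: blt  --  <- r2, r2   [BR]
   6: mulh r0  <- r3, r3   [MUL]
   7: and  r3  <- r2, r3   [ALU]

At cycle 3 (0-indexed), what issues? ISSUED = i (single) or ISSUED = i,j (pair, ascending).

ISSUED = 4

c0: i0 sll  RAW r3
c1: i1 and  RAW r4
c2: i2&i3 bne+or  pair
c3: i4 st  no-port MEM/BR
c4: i5&i6 blt+mulh  pair
c5: i7 and  tail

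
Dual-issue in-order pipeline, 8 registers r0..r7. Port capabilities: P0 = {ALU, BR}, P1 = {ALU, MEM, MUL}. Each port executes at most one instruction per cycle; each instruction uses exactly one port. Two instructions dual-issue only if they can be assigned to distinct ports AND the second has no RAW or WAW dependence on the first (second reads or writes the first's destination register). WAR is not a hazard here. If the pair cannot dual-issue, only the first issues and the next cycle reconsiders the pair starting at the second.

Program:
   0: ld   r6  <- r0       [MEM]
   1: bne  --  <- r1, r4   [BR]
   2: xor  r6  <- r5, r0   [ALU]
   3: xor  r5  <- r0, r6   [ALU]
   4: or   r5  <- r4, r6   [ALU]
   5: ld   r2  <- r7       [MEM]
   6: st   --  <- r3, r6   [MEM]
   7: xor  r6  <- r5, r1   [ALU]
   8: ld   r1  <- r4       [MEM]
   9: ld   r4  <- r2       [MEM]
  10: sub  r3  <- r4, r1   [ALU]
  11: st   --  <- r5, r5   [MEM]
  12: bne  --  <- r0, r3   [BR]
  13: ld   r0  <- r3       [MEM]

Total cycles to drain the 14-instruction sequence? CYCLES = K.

[0] i0&i1  ld.MEM bne.BR  -- dual
[1] i2  xor.ALU  -- RAW r6
[2] i3  xor.ALU  -- WAW r5
[3] i4&i5  or.ALU ld.MEM  -- dual
[4] i6&i7  st.MEM xor.ALU  -- dual
[5] i8  ld.MEM  -- no-port MEM/MEM
[6] i9  ld.MEM  -- RAW r4
[7] i10&i11  sub.ALU st.MEM  -- dual
[8] i12&i13  bne.BR ld.MEM  -- dual

CYCLES = 9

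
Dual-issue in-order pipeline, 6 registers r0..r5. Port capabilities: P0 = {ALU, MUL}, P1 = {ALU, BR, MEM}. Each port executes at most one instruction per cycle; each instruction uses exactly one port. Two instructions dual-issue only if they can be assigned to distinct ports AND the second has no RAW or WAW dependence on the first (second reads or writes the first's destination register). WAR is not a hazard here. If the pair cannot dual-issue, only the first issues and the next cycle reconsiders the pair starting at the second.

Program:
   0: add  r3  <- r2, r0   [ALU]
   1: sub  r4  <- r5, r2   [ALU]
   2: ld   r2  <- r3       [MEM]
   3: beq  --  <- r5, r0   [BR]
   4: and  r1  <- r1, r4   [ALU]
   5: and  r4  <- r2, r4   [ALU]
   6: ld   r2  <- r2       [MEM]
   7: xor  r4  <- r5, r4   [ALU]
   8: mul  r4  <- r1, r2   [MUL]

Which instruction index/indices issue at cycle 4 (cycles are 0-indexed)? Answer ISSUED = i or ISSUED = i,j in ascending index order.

ISSUED = 7

[0] i0+i1  add.ALU sub.ALU  -- dual
[1] i2  ld.MEM  -- no-port MEM/BR
[2] i3+i4  beq.BR and.ALU  -- dual
[3] i5+i6  and.ALU ld.MEM  -- dual
[4] i7  xor.ALU  -- WAW r4
[5] i8  mul.MUL  -- tail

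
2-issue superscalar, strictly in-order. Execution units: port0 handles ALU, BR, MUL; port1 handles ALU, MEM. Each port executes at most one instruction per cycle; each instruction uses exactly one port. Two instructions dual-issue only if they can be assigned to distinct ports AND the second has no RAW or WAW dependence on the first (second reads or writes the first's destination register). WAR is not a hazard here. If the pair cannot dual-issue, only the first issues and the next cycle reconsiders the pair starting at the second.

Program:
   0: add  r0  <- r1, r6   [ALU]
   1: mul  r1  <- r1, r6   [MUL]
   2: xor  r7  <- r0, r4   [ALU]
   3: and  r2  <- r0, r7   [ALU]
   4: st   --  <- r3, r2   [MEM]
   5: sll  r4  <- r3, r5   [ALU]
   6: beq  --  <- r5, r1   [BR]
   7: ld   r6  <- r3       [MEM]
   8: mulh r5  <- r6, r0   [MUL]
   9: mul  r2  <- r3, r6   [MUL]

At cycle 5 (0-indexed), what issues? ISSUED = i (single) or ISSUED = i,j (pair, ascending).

0. add.ALU/mul.MUL @i0/i1  | pair
1. xor.ALU @i2  | RAW r7
2. and.ALU @i3  | RAW r2
3. st.MEM/sll.ALU @i4/i5  | pair
4. beq.BR/ld.MEM @i6/i7  | pair
5. mulh.MUL @i8  | no-port MUL/MUL
6. mul.MUL @i9  | tail

ISSUED = 8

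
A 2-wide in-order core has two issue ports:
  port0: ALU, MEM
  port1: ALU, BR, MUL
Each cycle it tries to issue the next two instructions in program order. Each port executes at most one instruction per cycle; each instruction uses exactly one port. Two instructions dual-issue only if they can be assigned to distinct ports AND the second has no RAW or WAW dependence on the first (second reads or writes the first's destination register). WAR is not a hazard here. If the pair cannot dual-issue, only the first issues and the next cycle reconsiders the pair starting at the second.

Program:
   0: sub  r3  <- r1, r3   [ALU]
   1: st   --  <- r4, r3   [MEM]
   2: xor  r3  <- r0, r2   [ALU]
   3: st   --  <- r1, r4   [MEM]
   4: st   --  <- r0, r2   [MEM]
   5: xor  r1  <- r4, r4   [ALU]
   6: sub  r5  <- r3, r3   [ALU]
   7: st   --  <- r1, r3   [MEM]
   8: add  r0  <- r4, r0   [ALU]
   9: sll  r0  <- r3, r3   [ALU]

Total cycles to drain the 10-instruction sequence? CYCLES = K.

t=0 i0:sub ; RAW r3
t=1 i1/i2:st;xor ; 2-wide
t=2 i3:st ; no-port MEM/MEM
t=3 i4/i5:st;xor ; 2-wide
t=4 i6/i7:sub;st ; 2-wide
t=5 i8:add ; WAW r0
t=6 i9:sll ; tail

CYCLES = 7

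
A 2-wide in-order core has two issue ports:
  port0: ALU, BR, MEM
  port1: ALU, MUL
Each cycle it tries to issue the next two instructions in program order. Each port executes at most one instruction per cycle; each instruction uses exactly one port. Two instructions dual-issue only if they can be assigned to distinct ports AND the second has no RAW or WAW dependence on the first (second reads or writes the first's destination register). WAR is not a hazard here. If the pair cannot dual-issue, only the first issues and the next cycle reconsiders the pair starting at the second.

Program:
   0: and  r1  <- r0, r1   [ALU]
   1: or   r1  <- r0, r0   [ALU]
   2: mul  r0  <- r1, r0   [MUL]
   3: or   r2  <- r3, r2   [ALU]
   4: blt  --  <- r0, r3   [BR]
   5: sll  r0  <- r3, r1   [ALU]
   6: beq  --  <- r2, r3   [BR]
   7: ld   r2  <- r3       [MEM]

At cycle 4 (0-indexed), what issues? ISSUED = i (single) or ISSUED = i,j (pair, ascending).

#0 head=0: and.ALU i0 WAW r1
#1 head=1: or.ALU i1 RAW r1
#2 head=2: mul.MUL+or.ALU i2+i3 dual
#3 head=4: blt.BR+sll.ALU i4+i5 dual
#4 head=6: beq.BR i6 no-port BR/MEM
#5 head=7: ld.MEM i7 tail

ISSUED = 6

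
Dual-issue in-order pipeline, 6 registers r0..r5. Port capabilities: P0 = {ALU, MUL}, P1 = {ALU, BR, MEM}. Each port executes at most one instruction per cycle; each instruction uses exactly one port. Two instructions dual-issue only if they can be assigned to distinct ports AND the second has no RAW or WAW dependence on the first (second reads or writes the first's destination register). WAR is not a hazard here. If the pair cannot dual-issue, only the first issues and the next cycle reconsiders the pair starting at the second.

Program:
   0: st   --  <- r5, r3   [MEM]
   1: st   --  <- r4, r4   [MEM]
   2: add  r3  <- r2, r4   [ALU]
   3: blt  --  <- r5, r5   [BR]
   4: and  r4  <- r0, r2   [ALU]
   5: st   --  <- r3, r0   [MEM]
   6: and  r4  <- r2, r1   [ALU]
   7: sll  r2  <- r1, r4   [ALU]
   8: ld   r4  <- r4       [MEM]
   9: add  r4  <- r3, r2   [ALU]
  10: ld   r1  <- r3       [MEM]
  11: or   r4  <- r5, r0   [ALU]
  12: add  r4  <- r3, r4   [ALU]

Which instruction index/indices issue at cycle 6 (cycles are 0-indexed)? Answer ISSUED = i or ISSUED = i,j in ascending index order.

ISSUED = 11

#0 head=0: st.MEM i0 no-port MEM/MEM
#1 head=1: st.MEM add.ALU i1+i2 2-wide
#2 head=3: blt.BR and.ALU i3+i4 2-wide
#3 head=5: st.MEM and.ALU i5+i6 2-wide
#4 head=7: sll.ALU ld.MEM i7+i8 2-wide
#5 head=9: add.ALU ld.MEM i9+i10 2-wide
#6 head=11: or.ALU i11 RAW+WAW r4
#7 head=12: add.ALU i12 tail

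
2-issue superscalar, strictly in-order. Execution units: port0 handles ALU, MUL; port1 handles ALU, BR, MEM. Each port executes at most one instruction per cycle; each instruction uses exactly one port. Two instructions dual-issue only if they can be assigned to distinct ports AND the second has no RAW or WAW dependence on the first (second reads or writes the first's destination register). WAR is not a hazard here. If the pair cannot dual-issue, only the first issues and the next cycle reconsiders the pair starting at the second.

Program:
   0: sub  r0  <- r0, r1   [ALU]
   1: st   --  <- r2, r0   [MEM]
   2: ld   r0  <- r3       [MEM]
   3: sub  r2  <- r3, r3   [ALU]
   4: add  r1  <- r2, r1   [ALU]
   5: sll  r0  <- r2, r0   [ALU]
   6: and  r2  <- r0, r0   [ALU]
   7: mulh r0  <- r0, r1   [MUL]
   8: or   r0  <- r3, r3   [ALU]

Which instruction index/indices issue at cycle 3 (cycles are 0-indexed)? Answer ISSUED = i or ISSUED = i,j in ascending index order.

t=0 i0:sub.ALU ; RAW r0
t=1 i1:st.MEM ; no-port MEM/MEM
t=2 i2,i3:ld.MEM;sub.ALU ; 2-wide
t=3 i4,i5:add.ALU;sll.ALU ; 2-wide
t=4 i6,i7:and.ALU;mulh.MUL ; 2-wide
t=5 i8:or.ALU ; tail

ISSUED = 4,5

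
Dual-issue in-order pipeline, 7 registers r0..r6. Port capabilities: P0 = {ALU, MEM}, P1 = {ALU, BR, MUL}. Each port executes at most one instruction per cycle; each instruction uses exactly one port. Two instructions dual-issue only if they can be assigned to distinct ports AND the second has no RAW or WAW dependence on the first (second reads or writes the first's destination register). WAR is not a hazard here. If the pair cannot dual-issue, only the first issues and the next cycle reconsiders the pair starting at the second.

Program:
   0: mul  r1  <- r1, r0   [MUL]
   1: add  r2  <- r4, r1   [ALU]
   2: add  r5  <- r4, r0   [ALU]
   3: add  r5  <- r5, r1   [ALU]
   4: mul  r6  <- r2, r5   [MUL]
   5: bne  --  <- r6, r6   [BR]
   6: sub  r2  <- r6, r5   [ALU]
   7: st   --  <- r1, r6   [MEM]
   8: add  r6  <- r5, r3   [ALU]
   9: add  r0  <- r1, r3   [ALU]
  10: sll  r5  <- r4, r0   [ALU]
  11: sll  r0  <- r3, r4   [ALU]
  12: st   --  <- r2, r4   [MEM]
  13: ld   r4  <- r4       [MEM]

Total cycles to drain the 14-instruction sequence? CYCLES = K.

[0] i0  mul.MUL  -- RAW r1
[1] i1+i2  add.ALU/add.ALU  -- 2-wide
[2] i3  add.ALU  -- RAW r5
[3] i4  mul.MUL  -- no-port MUL/BR
[4] i5+i6  bne.BR/sub.ALU  -- 2-wide
[5] i7+i8  st.MEM/add.ALU  -- 2-wide
[6] i9  add.ALU  -- RAW r0
[7] i10+i11  sll.ALU/sll.ALU  -- 2-wide
[8] i12  st.MEM  -- no-port MEM/MEM
[9] i13  ld.MEM  -- tail

CYCLES = 10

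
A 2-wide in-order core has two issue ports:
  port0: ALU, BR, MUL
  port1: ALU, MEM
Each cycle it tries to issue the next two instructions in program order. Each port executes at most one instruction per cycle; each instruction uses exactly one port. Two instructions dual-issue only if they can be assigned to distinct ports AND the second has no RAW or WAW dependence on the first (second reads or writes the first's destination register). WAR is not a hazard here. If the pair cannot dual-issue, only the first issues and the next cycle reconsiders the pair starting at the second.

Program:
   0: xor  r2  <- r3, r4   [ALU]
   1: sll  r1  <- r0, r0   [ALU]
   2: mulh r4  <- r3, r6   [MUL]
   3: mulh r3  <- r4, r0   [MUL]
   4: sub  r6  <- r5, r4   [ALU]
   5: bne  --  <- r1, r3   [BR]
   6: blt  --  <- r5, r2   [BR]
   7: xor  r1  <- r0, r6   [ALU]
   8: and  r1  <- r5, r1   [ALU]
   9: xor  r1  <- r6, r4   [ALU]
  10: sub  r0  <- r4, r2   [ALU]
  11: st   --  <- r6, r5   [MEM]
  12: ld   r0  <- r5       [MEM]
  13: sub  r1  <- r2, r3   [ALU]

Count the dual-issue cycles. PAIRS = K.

t=0 i0,i1:xor.ALU sll.ALU ; 2-wide
t=1 i2:mulh.MUL ; no-port MUL/MUL
t=2 i3,i4:mulh.MUL sub.ALU ; 2-wide
t=3 i5:bne.BR ; no-port BR/BR
t=4 i6,i7:blt.BR xor.ALU ; 2-wide
t=5 i8:and.ALU ; WAW r1
t=6 i9,i10:xor.ALU sub.ALU ; 2-wide
t=7 i11:st.MEM ; no-port MEM/MEM
t=8 i12,i13:ld.MEM sub.ALU ; 2-wide

PAIRS = 5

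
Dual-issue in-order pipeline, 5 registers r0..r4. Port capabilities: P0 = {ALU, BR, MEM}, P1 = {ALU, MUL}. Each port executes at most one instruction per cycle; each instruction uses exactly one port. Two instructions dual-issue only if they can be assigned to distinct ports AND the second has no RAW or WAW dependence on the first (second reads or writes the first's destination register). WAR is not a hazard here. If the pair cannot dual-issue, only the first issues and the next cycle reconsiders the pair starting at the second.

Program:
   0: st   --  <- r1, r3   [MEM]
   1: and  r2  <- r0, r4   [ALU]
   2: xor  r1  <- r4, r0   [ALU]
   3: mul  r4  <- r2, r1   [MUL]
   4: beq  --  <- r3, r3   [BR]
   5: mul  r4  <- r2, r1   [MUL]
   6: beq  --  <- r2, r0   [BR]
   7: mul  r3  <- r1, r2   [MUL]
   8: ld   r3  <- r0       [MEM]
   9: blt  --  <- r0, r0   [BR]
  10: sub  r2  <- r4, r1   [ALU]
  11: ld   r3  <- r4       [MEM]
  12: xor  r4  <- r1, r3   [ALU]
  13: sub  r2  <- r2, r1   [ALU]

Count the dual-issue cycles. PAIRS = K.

#0 head=0: st;and i0/i1 pair
#1 head=2: xor i2 RAW r1
#2 head=3: mul;beq i3/i4 pair
#3 head=5: mul;beq i5/i6 pair
#4 head=7: mul i7 WAW r3
#5 head=8: ld i8 no-port MEM/BR
#6 head=9: blt;sub i9/i10 pair
#7 head=11: ld i11 RAW r3
#8 head=12: xor;sub i12/i13 pair

PAIRS = 5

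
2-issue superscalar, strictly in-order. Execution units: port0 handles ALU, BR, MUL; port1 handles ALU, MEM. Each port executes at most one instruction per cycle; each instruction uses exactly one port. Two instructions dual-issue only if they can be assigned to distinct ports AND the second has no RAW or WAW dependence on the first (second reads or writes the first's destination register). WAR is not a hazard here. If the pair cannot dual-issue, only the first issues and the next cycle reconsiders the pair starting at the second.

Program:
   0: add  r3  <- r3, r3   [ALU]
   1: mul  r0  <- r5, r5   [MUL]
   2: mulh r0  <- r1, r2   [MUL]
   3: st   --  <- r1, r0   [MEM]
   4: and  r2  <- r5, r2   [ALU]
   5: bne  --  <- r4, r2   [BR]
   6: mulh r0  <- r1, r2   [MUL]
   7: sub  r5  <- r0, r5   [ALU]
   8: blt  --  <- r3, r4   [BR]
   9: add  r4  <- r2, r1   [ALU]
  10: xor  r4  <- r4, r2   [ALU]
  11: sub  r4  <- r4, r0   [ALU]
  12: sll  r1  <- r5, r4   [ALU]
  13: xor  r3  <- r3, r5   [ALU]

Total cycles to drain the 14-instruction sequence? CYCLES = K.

t=0 i0,i1:add/mul ; dual
t=1 i2:mulh ; RAW r0
t=2 i3,i4:st/and ; dual
t=3 i5:bne ; no-port BR/MUL
t=4 i6:mulh ; RAW r0
t=5 i7,i8:sub/blt ; dual
t=6 i9:add ; RAW+WAW r4
t=7 i10:xor ; RAW+WAW r4
t=8 i11:sub ; RAW r4
t=9 i12,i13:sll/xor ; dual

CYCLES = 10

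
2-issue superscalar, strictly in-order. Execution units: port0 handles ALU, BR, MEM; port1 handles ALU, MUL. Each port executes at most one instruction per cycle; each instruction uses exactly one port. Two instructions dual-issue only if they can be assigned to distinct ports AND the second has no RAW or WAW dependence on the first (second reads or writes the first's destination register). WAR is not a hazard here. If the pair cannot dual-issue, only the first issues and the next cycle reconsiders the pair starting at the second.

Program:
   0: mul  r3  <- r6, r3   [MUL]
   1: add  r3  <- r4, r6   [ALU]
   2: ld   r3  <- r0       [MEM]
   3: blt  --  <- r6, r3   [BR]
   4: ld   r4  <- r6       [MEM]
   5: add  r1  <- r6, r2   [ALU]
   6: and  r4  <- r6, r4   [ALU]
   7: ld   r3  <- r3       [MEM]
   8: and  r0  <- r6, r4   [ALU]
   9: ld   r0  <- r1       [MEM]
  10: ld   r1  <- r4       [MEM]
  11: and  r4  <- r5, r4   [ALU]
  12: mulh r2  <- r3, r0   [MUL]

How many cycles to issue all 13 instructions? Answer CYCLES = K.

CYCLES = 10

0. mul.MUL @i0  | WAW r3
1. add.ALU @i1  | WAW r3
2. ld.MEM @i2  | no-port MEM/BR
3. blt.BR @i3  | no-port BR/MEM
4. ld.MEM;add.ALU @i4,i5  | 2-wide
5. and.ALU;ld.MEM @i6,i7  | 2-wide
6. and.ALU @i8  | WAW r0
7. ld.MEM @i9  | no-port MEM/MEM
8. ld.MEM;and.ALU @i10,i11  | 2-wide
9. mulh.MUL @i12  | tail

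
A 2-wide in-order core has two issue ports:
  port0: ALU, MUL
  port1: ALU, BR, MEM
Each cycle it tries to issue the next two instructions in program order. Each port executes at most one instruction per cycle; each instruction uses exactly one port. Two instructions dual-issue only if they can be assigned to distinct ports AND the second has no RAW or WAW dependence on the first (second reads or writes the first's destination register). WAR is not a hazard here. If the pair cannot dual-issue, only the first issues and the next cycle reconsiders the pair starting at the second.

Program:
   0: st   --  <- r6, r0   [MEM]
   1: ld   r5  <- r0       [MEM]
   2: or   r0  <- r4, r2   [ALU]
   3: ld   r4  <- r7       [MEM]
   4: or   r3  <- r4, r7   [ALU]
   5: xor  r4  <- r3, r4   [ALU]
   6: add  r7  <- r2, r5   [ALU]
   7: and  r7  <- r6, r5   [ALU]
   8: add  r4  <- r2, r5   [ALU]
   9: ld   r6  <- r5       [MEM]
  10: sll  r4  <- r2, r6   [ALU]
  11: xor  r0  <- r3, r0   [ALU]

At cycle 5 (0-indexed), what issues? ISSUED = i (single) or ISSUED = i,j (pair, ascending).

  cy0 -> i0 (st.MEM) no-port MEM/MEM
  cy1 -> i1,i2 (ld.MEM;or.ALU) dual
  cy2 -> i3 (ld.MEM) RAW r4
  cy3 -> i4 (or.ALU) RAW r3
  cy4 -> i5,i6 (xor.ALU;add.ALU) dual
  cy5 -> i7,i8 (and.ALU;add.ALU) dual
  cy6 -> i9 (ld.MEM) RAW r6
  cy7 -> i10,i11 (sll.ALU;xor.ALU) dual

ISSUED = 7,8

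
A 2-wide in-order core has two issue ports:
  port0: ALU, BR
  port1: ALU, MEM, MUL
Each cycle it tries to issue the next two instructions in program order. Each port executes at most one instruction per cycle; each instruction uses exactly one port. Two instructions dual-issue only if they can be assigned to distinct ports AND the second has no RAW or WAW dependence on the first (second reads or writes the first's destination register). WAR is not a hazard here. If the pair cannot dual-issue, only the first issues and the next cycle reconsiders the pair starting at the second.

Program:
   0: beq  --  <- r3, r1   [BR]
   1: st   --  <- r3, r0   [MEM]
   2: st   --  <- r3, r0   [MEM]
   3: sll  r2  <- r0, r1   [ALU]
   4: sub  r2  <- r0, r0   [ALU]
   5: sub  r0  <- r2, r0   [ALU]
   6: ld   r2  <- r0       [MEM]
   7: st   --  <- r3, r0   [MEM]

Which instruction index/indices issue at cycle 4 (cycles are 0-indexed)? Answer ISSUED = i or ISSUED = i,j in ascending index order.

ISSUED = 6

[0] i0&i1  beq/st  -- dual
[1] i2&i3  st/sll  -- dual
[2] i4  sub  -- RAW r2
[3] i5  sub  -- RAW r0
[4] i6  ld  -- no-port MEM/MEM
[5] i7  st  -- tail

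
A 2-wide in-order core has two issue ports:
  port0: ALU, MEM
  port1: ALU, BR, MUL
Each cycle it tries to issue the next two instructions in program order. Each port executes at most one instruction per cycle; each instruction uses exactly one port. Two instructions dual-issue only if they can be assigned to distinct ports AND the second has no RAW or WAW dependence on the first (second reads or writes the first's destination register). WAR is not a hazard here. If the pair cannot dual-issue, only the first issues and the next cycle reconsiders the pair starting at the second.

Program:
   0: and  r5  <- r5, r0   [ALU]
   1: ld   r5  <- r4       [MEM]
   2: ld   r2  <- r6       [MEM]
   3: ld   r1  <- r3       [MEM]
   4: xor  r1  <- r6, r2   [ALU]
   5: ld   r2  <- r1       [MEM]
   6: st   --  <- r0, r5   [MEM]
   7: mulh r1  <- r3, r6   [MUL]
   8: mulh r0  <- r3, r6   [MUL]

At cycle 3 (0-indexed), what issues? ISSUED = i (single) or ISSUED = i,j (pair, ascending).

ISSUED = 3

#0 head=0: and i0 WAW r5
#1 head=1: ld i1 no-port MEM/MEM
#2 head=2: ld i2 no-port MEM/MEM
#3 head=3: ld i3 WAW r1
#4 head=4: xor i4 RAW r1
#5 head=5: ld i5 no-port MEM/MEM
#6 head=6: st+mulh i6+i7 pair
#7 head=8: mulh i8 tail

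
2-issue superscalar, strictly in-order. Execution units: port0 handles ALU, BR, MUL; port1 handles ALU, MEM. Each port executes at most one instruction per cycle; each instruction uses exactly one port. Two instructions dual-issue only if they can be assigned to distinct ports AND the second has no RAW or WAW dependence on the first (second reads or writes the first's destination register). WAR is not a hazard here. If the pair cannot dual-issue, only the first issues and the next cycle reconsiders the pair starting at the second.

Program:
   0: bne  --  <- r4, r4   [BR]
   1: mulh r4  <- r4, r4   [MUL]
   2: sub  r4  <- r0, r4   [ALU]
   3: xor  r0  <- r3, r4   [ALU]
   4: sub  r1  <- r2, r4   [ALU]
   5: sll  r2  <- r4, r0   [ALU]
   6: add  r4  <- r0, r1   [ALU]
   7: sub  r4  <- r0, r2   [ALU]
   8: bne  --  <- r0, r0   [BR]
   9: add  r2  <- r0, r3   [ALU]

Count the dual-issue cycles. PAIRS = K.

PAIRS = 3

[0] i0  bne  -- no-port BR/MUL
[1] i1  mulh  -- RAW+WAW r4
[2] i2  sub  -- RAW r4
[3] i3&i4  xor+sub  -- 2-wide
[4] i5&i6  sll+add  -- 2-wide
[5] i7&i8  sub+bne  -- 2-wide
[6] i9  add  -- tail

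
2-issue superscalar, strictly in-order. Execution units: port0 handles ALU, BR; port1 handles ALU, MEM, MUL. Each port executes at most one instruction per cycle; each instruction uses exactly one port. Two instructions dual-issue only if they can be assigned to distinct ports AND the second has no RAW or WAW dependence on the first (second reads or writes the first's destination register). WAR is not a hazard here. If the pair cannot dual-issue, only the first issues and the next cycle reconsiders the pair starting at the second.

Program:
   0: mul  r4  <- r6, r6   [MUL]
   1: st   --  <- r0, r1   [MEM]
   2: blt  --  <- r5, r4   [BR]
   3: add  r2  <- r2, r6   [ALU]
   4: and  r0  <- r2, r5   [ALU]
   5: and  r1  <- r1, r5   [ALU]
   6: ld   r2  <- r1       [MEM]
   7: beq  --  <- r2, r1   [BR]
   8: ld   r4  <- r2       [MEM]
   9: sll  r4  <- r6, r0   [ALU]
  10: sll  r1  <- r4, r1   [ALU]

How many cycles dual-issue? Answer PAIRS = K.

PAIRS = 3

0. mul.MUL @i0  | no-port MUL/MEM
1. st.MEM blt.BR @i1+i2  | pair
2. add.ALU @i3  | RAW r2
3. and.ALU and.ALU @i4+i5  | pair
4. ld.MEM @i6  | RAW r2
5. beq.BR ld.MEM @i7+i8  | pair
6. sll.ALU @i9  | RAW r4
7. sll.ALU @i10  | tail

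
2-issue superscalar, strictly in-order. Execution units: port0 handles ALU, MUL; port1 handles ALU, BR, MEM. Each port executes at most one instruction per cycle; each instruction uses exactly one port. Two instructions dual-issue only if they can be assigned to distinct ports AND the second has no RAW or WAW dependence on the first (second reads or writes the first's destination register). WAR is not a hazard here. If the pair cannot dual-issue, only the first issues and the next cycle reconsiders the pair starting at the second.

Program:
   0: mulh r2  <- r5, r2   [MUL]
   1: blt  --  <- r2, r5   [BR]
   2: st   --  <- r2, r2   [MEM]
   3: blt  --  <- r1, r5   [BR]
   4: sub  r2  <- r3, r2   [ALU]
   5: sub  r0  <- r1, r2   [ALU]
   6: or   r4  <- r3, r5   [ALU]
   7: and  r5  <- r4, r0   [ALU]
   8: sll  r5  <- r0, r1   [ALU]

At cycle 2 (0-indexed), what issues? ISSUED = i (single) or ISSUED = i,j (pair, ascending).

ISSUED = 2

[0] i0  mulh.MUL  -- RAW r2
[1] i1  blt.BR  -- no-port BR/MEM
[2] i2  st.MEM  -- no-port MEM/BR
[3] i3,i4  blt.BR/sub.ALU  -- dual
[4] i5,i6  sub.ALU/or.ALU  -- dual
[5] i7  and.ALU  -- WAW r5
[6] i8  sll.ALU  -- tail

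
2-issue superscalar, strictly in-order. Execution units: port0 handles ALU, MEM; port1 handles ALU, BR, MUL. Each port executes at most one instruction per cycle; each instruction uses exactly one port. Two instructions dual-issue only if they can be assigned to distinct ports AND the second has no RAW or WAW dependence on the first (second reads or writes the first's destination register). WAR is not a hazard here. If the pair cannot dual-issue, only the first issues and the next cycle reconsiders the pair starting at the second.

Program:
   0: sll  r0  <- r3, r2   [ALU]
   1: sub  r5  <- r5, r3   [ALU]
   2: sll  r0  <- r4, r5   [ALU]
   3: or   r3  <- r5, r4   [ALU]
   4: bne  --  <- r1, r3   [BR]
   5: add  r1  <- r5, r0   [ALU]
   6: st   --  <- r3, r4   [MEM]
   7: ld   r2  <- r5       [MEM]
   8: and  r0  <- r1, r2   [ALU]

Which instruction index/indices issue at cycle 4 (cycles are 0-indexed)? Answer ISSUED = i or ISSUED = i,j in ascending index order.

ISSUED = 7

#0 head=0: sll sub i0+i1 dual
#1 head=2: sll or i2+i3 dual
#2 head=4: bne add i4+i5 dual
#3 head=6: st i6 no-port MEM/MEM
#4 head=7: ld i7 RAW r2
#5 head=8: and i8 tail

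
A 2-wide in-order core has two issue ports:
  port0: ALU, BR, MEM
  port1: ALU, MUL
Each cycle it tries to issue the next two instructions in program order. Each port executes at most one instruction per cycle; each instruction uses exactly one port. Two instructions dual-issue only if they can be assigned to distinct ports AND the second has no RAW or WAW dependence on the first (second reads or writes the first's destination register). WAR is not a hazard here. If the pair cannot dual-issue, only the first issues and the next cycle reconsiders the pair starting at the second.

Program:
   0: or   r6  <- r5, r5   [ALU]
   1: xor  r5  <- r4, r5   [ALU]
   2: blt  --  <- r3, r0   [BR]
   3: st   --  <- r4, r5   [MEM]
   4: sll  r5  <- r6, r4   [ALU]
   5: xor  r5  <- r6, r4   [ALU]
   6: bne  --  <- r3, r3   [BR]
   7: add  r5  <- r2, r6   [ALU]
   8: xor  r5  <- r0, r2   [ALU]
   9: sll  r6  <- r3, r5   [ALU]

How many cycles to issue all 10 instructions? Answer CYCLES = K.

CYCLES = 7

c0: i0&i1 or.ALU+xor.ALU  pair
c1: i2 blt.BR  no-port BR/MEM
c2: i3&i4 st.MEM+sll.ALU  pair
c3: i5&i6 xor.ALU+bne.BR  pair
c4: i7 add.ALU  WAW r5
c5: i8 xor.ALU  RAW r5
c6: i9 sll.ALU  tail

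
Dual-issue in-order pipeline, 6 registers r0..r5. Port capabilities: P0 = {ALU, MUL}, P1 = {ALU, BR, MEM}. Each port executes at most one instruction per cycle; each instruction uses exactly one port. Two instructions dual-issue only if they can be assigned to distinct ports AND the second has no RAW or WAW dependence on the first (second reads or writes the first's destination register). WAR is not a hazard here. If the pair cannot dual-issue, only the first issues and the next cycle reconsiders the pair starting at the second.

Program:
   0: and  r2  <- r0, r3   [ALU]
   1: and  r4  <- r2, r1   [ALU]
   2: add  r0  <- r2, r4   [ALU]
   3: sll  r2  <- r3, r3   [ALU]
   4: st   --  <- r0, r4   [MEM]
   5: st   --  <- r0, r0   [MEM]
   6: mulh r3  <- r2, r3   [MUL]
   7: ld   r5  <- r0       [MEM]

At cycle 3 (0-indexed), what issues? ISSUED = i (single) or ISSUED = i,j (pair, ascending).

#0 head=0: and i0 RAW r2
#1 head=1: and i1 RAW r4
#2 head=2: add/sll i2,i3 pair
#3 head=4: st i4 no-port MEM/MEM
#4 head=5: st/mulh i5,i6 pair
#5 head=7: ld i7 tail

ISSUED = 4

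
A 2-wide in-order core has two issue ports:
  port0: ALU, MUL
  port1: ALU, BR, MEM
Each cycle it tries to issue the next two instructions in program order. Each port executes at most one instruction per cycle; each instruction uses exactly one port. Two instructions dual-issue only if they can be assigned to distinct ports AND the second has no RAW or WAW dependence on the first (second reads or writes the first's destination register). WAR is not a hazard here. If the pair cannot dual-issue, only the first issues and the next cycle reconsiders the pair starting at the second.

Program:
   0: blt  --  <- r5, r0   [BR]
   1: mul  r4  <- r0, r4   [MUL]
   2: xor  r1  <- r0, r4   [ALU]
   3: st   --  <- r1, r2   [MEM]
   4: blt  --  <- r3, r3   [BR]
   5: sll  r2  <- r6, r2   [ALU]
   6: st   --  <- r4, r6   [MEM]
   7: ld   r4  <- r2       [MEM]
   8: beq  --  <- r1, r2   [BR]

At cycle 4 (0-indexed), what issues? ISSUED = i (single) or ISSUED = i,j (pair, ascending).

[0] i0/i1  blt/mul  -- dual
[1] i2  xor  -- RAW r1
[2] i3  st  -- no-port MEM/BR
[3] i4/i5  blt/sll  -- dual
[4] i6  st  -- no-port MEM/MEM
[5] i7  ld  -- no-port MEM/BR
[6] i8  beq  -- tail

ISSUED = 6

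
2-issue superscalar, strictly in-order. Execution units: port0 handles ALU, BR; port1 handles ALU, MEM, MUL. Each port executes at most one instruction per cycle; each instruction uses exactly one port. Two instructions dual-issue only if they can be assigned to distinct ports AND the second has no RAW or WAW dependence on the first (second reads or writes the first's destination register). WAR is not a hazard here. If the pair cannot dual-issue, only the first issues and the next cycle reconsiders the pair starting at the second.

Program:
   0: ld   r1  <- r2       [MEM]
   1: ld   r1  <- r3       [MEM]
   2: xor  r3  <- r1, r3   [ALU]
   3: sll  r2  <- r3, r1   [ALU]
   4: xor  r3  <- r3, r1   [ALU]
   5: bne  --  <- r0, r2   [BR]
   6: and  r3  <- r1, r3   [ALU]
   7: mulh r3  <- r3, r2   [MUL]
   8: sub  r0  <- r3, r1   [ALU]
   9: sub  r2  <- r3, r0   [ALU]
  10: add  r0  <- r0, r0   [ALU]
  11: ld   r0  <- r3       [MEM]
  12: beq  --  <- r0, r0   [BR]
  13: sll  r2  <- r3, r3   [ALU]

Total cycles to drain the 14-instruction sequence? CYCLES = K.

CYCLES = 10

#0 head=0: ld i0 no-port MEM/MEM
#1 head=1: ld i1 RAW r1
#2 head=2: xor i2 RAW r3
#3 head=3: sll/xor i3&i4 dual
#4 head=5: bne/and i5&i6 dual
#5 head=7: mulh i7 RAW r3
#6 head=8: sub i8 RAW r0
#7 head=9: sub/add i9&i10 dual
#8 head=11: ld i11 RAW r0
#9 head=12: beq/sll i12&i13 dual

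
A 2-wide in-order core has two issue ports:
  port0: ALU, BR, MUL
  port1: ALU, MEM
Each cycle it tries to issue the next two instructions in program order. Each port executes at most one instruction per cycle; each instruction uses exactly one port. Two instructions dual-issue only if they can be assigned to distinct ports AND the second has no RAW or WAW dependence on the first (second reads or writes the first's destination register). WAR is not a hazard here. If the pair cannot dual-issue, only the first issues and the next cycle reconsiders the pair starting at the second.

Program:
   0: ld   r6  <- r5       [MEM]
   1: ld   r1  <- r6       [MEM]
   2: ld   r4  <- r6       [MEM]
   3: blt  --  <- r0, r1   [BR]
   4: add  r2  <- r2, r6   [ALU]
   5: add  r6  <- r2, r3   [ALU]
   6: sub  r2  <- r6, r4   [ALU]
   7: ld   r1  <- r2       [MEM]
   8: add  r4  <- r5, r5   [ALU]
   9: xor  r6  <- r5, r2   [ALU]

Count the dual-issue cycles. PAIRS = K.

PAIRS = 2

t=0 i0:ld.MEM ; no-port MEM/MEM
t=1 i1:ld.MEM ; no-port MEM/MEM
t=2 i2,i3:ld.MEM/blt.BR ; 2-wide
t=3 i4:add.ALU ; RAW r2
t=4 i5:add.ALU ; RAW r6
t=5 i6:sub.ALU ; RAW r2
t=6 i7,i8:ld.MEM/add.ALU ; 2-wide
t=7 i9:xor.ALU ; tail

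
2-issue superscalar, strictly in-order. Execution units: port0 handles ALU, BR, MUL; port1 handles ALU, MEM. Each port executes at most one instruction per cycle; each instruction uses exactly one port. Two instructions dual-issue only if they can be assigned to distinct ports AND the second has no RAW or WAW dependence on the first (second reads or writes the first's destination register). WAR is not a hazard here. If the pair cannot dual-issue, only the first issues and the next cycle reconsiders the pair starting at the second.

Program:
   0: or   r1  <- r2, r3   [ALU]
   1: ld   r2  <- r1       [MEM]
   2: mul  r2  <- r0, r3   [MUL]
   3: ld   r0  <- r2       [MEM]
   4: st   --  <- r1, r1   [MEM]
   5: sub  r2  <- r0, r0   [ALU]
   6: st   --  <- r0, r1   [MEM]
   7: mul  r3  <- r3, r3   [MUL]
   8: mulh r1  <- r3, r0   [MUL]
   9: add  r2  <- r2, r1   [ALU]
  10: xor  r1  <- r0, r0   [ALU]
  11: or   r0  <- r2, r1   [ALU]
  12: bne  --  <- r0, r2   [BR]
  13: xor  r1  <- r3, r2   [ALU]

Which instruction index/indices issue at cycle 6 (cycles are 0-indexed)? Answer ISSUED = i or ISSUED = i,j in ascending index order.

ISSUED = 8

#0 head=0: or.ALU i0 RAW r1
#1 head=1: ld.MEM i1 WAW r2
#2 head=2: mul.MUL i2 RAW r2
#3 head=3: ld.MEM i3 no-port MEM/MEM
#4 head=4: st.MEM;sub.ALU i4&i5 pair
#5 head=6: st.MEM;mul.MUL i6&i7 pair
#6 head=8: mulh.MUL i8 RAW r1
#7 head=9: add.ALU;xor.ALU i9&i10 pair
#8 head=11: or.ALU i11 RAW r0
#9 head=12: bne.BR;xor.ALU i12&i13 pair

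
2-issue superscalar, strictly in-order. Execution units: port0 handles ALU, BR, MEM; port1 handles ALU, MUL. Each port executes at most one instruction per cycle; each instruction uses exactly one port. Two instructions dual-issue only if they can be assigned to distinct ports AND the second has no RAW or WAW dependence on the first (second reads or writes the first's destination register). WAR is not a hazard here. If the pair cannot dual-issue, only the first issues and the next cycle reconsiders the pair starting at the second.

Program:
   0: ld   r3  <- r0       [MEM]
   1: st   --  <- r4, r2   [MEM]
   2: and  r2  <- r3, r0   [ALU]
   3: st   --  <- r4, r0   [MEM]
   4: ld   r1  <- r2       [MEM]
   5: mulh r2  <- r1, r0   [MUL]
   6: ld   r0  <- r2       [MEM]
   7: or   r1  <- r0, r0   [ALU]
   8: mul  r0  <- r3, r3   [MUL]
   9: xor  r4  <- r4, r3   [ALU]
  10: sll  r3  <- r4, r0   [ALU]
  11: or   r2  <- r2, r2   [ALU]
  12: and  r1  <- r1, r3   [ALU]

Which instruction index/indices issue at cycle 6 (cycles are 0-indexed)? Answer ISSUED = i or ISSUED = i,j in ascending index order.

ISSUED = 7,8

#0 head=0: ld i0 no-port MEM/MEM
#1 head=1: st;and i1&i2 dual
#2 head=3: st i3 no-port MEM/MEM
#3 head=4: ld i4 RAW r1
#4 head=5: mulh i5 RAW r2
#5 head=6: ld i6 RAW r0
#6 head=7: or;mul i7&i8 dual
#7 head=9: xor i9 RAW r4
#8 head=10: sll;or i10&i11 dual
#9 head=12: and i12 tail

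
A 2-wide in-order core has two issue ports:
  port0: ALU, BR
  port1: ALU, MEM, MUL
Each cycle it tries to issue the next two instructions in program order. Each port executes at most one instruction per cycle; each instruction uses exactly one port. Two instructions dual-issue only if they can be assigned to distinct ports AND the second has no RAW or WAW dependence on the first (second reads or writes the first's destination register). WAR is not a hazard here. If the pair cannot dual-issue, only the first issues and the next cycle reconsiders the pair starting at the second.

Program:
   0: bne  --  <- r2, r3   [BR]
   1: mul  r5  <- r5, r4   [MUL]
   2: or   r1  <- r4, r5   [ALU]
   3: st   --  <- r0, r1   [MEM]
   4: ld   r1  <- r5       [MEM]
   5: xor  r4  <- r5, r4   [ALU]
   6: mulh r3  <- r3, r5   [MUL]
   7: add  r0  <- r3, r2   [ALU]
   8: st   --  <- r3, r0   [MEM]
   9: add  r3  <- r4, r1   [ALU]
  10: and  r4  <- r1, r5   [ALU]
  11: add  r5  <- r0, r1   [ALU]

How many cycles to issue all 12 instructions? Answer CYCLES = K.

CYCLES = 8

[0] i0/i1  bne/mul  -- 2-wide
[1] i2  or  -- RAW r1
[2] i3  st  -- no-port MEM/MEM
[3] i4/i5  ld/xor  -- 2-wide
[4] i6  mulh  -- RAW r3
[5] i7  add  -- RAW r0
[6] i8/i9  st/add  -- 2-wide
[7] i10/i11  and/add  -- 2-wide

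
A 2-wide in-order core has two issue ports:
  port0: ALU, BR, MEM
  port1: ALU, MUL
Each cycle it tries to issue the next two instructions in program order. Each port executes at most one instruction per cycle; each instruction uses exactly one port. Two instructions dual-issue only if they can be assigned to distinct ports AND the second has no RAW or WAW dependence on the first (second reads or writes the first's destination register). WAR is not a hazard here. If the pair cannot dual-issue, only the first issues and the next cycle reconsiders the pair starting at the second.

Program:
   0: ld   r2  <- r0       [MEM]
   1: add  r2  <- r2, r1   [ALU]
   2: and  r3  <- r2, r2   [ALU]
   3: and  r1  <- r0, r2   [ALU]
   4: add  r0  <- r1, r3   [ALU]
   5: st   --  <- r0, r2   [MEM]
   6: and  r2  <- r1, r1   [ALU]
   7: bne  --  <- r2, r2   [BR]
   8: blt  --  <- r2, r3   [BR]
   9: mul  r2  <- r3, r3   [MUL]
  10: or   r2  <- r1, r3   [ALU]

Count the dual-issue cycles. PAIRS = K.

PAIRS = 3

c0: i0 ld.MEM  RAW+WAW r2
c1: i1 add.ALU  RAW r2
c2: i2&i3 and.ALU and.ALU  dual
c3: i4 add.ALU  RAW r0
c4: i5&i6 st.MEM and.ALU  dual
c5: i7 bne.BR  no-port BR/BR
c6: i8&i9 blt.BR mul.MUL  dual
c7: i10 or.ALU  tail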